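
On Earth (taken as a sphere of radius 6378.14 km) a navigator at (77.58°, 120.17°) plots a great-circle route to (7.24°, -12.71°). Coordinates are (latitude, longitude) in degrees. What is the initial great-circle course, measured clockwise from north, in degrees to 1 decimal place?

With φ₁ = 1.3540, φ₂ = 0.1264, Δλ = -2.3192 rad, the forward-azimuth formula gives
θ = atan2( sin Δλ cos φ₂ , cos φ₁ sin φ₂ − sin φ₁ cos φ₂ cos Δλ ) = atan2(-0.7269, 0.6863) = -46.65°.
Adding 360° brings this into [0°, 360°): 313.4°.

313.4°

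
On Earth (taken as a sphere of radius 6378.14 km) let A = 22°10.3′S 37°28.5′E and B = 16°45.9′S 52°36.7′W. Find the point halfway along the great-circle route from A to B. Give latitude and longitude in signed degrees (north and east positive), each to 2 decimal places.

-26.58°, -8.53°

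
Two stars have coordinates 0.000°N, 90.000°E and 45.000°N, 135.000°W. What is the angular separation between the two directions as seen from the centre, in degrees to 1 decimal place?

With latitudes φ₁ = 0.000°, φ₂ = 45.000° and longitude difference Δλ = 135.000°:
cos c = sin φ₁ sin φ₂ + cos φ₁ cos φ₂ cos Δλ = (0.0000)(0.7071) + (1.0000)(0.7071)(-0.7071) = -0.50000,
so c = arccos(-0.50000) = 2.09440 rad.
So the angular separation is 120.0°.

120.0°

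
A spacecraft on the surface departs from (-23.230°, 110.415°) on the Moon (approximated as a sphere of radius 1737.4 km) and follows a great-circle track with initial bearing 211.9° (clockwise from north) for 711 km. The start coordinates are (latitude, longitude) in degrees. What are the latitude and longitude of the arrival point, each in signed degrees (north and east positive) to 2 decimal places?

-42.24°, 93.91°

Angular distance δ = d/R = 711/1737.4 = 0.40923 rad; initial bearing θ = 3.6984 rad.
sin φ₂ = sin φ₁ cos δ + cos φ₁ sin δ cos θ = (-0.3944)(0.9174) + (0.9189)(0.3979)(-0.8490) = -0.6723, so φ₂ = -42.24°.
Δλ = atan2(sin θ sin δ cos φ₁, cos δ − sin φ₁ sin φ₂) = atan2(-0.1932, 0.6523) = -16.501°.
λ₂ = 110.415° − 16.501° = 93.91°.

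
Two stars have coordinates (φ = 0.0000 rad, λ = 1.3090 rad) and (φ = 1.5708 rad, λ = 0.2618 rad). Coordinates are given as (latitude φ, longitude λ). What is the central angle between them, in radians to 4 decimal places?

1.5708 rad

In radians: φ₁ = 0.0000, φ₂ = 1.5708, Δλ = -60.000° = -1.0472 rad.
cos c = sin φ₁ sin φ₂ + cos φ₁ cos φ₂ cos Δλ = (0.0000)(1.0000) + (1.0000)(-0.0000)(0.5000) = -0.00000,
so c = arccos(-0.00000) = 1.57080 rad.
So the angular separation is 1.5708 rad.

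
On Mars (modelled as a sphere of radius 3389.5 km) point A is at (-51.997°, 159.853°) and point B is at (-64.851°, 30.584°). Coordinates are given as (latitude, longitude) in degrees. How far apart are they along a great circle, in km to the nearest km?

With latitudes φ₁ = -51.997°, φ₂ = -64.851° and longitude difference Δλ = -129.269°:
cos c = sin φ₁ sin φ₂ + cos φ₁ cos φ₂ cos Δλ = (-0.7880)(-0.9052) + (0.6157)(0.4250)(-0.6330) = 0.54766,
so c = arccos(0.54766) = 0.99123 rad.
Distance = R·c = 3389.5 × 0.9912 ≈ 3360 km.

3360 km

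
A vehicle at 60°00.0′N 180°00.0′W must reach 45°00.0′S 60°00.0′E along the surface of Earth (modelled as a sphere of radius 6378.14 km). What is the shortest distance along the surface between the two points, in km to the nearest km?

With latitudes φ₁ = 60.000°, φ₂ = -45.000° and longitude difference Δλ = -120.000°:
Haversine: a = sin²(Δφ/2) + cos φ₁ cos φ₂ sin²(Δλ/2) = 0.6294 + (0.5000)(0.7071)(0.7500) = 0.89457.
Central angle c = 2·arcsin(√a) = 2.48022 rad.
Distance = R·c = 6378.14 × 2.4802 ≈ 15819 km.

15819 km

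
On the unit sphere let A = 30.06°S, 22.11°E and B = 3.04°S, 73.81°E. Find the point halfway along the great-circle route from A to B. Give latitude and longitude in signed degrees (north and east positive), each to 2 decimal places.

-18.26°, 49.94°

Central angle δ = 0.9737 rad. Interpolating on the sphere with fraction f = 0.5:
P = [sin((1−f)δ)·A + sin(fδ)·B] / sin δ = 0.5657·A + 0.5657·B in Cartesian coordinates,
giving P = (0.6112, 0.7268, -0.3134), i.e. latitude -18.26°, longitude 49.94°.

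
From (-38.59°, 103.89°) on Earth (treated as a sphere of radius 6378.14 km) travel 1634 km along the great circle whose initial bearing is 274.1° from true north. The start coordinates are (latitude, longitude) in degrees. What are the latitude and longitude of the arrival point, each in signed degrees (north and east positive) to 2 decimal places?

-36.10°, 85.66°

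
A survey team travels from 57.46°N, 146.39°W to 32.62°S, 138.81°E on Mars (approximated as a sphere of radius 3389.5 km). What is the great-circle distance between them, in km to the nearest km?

In radians: φ₁ = 1.0029, φ₂ = -0.5693, Δλ = -74.800° = -1.3055 rad.
cos c = sin φ₁ sin φ₂ + cos φ₁ cos φ₂ cos Δλ = (0.8430)(-0.5391) + (0.5379)(0.8423)(0.2622) = -0.33566,
so c = arccos(-0.33566) = 1.91310 rad.
Distance = R·c = 3389.5 × 1.9131 ≈ 6484 km.

6484 km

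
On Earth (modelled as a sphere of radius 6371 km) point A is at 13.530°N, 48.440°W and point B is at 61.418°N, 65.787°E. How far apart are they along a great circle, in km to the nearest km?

In radians: φ₁ = 0.2361, φ₂ = 1.0719, Δλ = 114.227° = 1.9936 rad.
Haversine: a = sin²(Δφ/2) + cos φ₁ cos φ₂ sin²(Δλ/2) = 0.1647 + (0.9722)(0.4784)(0.7052) = 0.49271.
Central angle c = 2·arcsin(√a) = 1.55622 rad.
Distance = R·c = 6371 × 1.5562 ≈ 9915 km.

9915 km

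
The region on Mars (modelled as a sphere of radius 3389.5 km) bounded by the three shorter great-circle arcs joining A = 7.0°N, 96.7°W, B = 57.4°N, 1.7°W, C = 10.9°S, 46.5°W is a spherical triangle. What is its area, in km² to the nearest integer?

Side lengths (central angles): a = 1.3530, b = 0.9263, c = 1.5147 rad; semiperimeter s = 1.8970.
By l'Huilier's theorem, tan(E/4) = √[tan(s/2) tan((s−a)/2) tan((s−b)/2) tan((s−c)/2)], giving spherical excess E = 0.7865 rad.
Area = E·R² = 0.7865 × (3389.5)² ≈ 9035533 km².

9035533 km²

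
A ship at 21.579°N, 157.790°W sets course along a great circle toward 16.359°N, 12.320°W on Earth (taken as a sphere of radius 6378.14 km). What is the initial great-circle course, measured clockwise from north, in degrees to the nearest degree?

Δλ = 145.470° = 2.5389 rad.
y = sin Δλ · cos φ₂ = (0.5668)(0.9595) = 0.5439
x = cos φ₁ sin φ₂ − sin φ₁ cos φ₂ cos Δλ = (0.9299)(0.2817) − (0.3678)(0.9595)(-0.8238) = 0.5526
θ = atan2(y, x) = 44.54°, so the bearing is 45°.

45°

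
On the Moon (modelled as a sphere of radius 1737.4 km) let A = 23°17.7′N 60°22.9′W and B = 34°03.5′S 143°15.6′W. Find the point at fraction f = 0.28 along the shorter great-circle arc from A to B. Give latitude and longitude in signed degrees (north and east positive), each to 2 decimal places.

6.68°, -82.84°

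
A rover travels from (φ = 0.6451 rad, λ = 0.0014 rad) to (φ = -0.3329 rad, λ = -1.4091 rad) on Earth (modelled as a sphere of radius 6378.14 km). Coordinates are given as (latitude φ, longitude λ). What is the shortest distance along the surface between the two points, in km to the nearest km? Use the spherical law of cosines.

In radians: φ₁ = 0.6451, φ₂ = -0.3329, Δλ = -80.816° = -1.4105 rad.
cos c = sin φ₁ sin φ₂ + cos φ₁ cos φ₂ cos Δλ = (0.6013)(-0.3268) + (0.7990)(0.9451)(0.1596) = -0.07596,
so c = arccos(-0.07596) = 1.64682 rad.
Distance = R·c = 6378.14 × 1.6468 ≈ 10504 km.

10504 km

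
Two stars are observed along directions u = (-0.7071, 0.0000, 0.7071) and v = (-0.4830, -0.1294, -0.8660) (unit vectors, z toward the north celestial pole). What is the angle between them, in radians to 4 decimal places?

u·v = -0.2708; |u| = 1.0000, |v| = 1.0000.
cos θ = (u·v)/(|u||v|) = -0.2708, so θ = 1.8450 rad.

1.8450 rad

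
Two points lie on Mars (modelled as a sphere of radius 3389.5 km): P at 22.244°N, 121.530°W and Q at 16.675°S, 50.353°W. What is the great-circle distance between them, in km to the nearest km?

Let φ₁ = 0.3882 rad, φ₂ = -0.2910 rad, and Δλ = 1.2423 rad.
cos c = sin φ₁ sin φ₂ + cos φ₁ cos φ₂ cos Δλ = (0.3786)(-0.2869) + (0.9256)(0.9579)(0.3226) = 0.17745,
so c = arccos(0.17745) = 1.39240 rad.
Distance = R·c = 3389.5 × 1.3924 ≈ 4720 km.

4720 km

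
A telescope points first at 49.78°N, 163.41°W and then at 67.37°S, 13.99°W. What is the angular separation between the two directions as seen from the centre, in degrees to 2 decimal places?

156.73°

With latitudes φ₁ = 49.780°, φ₂ = -67.370° and longitude difference Δλ = 149.420°:
Haversine: a = sin²(Δφ/2) + cos φ₁ cos φ₂ sin²(Δλ/2) = 0.7282 + (0.6457)(0.3848)(0.9305) = 0.95934.
Central angle c = 2·arcsin(√a) = 2.73554 rad.
So the angular separation is 156.73°.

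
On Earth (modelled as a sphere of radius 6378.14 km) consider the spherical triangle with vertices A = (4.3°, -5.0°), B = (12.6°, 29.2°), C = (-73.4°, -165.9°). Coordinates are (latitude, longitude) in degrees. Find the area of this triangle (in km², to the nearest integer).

37556844 km²

Side lengths (central angles): a = 2.0694, b = 1.9188, c = 0.6072 rad; semiperimeter s = 2.2977.
By l'Huilier's theorem, tan(E/4) = √[tan(s/2) tan((s−a)/2) tan((s−b)/2) tan((s−c)/2)], giving spherical excess E = 0.9232 rad.
Area = E·R² = 0.9232 × (6378.14)² ≈ 37556844 km².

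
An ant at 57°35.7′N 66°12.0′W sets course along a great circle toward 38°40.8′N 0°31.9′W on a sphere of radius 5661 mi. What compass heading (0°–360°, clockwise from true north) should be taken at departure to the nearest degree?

With φ₁ = 1.0052, φ₂ = 0.6751, Δλ = 1.1461 rad, the forward-azimuth formula gives
θ = atan2( sin Δλ cos φ₂ , cos φ₁ sin φ₂ − sin φ₁ cos φ₂ cos Δλ ) = atan2(0.7113, 0.0634) = 84.91°.
So the initial bearing is 85°.

85°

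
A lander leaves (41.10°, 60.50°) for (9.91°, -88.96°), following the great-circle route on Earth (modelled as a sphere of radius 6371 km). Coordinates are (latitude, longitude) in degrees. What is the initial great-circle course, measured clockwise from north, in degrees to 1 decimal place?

323.9°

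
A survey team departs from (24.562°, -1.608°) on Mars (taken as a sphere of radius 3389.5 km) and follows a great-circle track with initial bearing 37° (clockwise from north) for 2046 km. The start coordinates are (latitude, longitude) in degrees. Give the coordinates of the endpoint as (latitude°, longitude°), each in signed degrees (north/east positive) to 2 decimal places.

Angular distance δ = d/R = 2046/3389.5 = 0.60363 rad; initial bearing θ = 0.6458 rad.
sin φ₂ = sin φ₁ cos δ + cos φ₁ sin δ cos θ = (0.4157)(0.8233) + (0.9095)(0.5676)(0.7986) = 0.7545, so φ₂ = 48.98°.
Δλ = atan2(sin θ sin δ cos φ₁, cos δ − sin φ₁ sin φ₂) = atan2(0.3107, 0.5096) = 31.368°.
λ₂ = -1.608° + 31.368° = 29.76°.

48.98°, 29.76°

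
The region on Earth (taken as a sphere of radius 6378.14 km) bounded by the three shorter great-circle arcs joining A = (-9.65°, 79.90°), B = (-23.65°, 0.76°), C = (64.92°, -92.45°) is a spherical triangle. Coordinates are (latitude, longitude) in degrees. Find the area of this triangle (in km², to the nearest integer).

98508302 km²

Side lengths (central angles): a = 1.9661, b = 2.1724, c = 1.3311 rad; semiperimeter s = 2.7348.
By l'Huilier's theorem, tan(E/4) = √[tan(s/2) tan((s−a)/2) tan((s−b)/2) tan((s−c)/2)], giving spherical excess E = 2.4215 rad.
Area = E·R² = 2.4215 × (6378.14)² ≈ 98508302 km².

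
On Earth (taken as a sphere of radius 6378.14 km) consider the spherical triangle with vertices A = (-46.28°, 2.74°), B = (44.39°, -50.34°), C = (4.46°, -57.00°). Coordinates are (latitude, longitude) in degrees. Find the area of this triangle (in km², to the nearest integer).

19279053 km²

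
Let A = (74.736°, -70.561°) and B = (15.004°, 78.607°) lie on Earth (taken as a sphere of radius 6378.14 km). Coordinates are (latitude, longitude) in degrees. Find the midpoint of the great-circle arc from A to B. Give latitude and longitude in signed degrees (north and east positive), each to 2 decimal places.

58.42°, 68.27°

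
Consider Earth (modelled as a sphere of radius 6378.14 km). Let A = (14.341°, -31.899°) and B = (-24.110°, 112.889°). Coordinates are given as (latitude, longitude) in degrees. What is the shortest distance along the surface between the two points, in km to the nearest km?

16192 km

Let φ₁ = 0.2503 rad, φ₂ = -0.4208 rad, and Δλ = 2.5270 rad.
cos c = sin φ₁ sin φ₂ + cos φ₁ cos φ₂ cos Δλ = (0.2477)(-0.4085) + (0.9688)(0.9128)(-0.8170) = -0.82369,
so c = arccos(-0.82369) = 2.53869 rad.
Distance = R·c = 6378.14 × 2.5387 ≈ 16192 km.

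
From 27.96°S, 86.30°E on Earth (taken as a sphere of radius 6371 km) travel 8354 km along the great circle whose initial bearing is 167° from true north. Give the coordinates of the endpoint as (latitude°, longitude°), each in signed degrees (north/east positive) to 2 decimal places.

-72.20°, -139.04°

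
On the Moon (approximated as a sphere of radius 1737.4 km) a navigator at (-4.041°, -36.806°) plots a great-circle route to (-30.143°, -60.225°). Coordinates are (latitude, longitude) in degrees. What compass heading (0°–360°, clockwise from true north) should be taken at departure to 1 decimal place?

With φ₁ = -0.0705, φ₂ = -0.5261, Δλ = -0.4087 rad, the forward-azimuth formula gives
θ = atan2( sin Δλ cos φ₂ , cos φ₁ sin φ₂ − sin φ₁ cos φ₂ cos Δλ ) = atan2(-0.3437, -0.4450) = -142.32°.
Adding 360° brings this into [0°, 360°): 217.7°.

217.7°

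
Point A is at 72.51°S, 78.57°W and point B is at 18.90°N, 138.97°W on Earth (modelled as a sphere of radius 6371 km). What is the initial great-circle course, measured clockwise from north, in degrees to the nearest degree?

303°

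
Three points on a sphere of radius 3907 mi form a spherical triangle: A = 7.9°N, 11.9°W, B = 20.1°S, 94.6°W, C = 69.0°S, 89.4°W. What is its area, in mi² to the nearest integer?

12795574 mi²

Side lengths (central angles): a = 0.8553, b = 1.6223, c = 1.4998 rad; semiperimeter s = 1.9887.
By l'Huilier's theorem, tan(E/4) = √[tan(s/2) tan((s−a)/2) tan((s−b)/2) tan((s−c)/2)], giving spherical excess E = 0.8382 rad.
Area = E·R² = 0.8382 × (3907)² ≈ 12795574 mi².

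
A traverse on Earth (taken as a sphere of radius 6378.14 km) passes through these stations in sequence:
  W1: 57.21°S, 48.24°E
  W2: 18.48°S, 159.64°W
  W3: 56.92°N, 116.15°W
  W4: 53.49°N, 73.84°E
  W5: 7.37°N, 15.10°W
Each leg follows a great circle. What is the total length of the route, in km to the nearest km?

Leg W1→W2: central angle 1.7595 rad, distance 11222.1 km.
Leg W2→W3: central angle 1.4606 rad, distance 9315.9 km.
Leg W3→W4: central angle 1.2093 rad, distance 7713.2 km.
Leg W4→W5: central angle 1.4565 rad, distance 9290.0 km.
Total: 11222.1 + 9315.9 + 7713.2 + 9290.0 ≈ 37541 km.

37541 km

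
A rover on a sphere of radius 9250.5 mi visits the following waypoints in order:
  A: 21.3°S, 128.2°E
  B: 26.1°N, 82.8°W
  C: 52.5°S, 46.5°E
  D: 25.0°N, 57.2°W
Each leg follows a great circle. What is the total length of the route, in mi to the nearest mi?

65082 mi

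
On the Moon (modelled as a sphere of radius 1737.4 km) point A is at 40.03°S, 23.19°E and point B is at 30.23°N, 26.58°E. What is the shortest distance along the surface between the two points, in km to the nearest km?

In radians: φ₁ = -0.6987, φ₂ = 0.5276, Δλ = 3.390° = 0.0592 rad.
cos c = sin φ₁ sin φ₂ + cos φ₁ cos φ₂ cos Δλ = (-0.6432)(0.5035) + (0.7657)(0.8640)(0.9983) = 0.33659,
so c = arccos(0.33659) = 1.22750 rad.
Distance = R·c = 1737.4 × 1.2275 ≈ 2133 km.

2133 km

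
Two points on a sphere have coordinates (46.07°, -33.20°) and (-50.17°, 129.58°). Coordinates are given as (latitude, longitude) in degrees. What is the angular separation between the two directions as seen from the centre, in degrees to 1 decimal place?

In radians: φ₁ = 0.8041, φ₂ = -0.8756, Δλ = 162.780° = 2.8410 rad.
Haversine: a = sin²(Δφ/2) + cos φ₁ cos φ₂ sin²(Δλ/2) = 0.5543 + (0.6938)(0.6405)(0.9776) = 0.98876.
Central angle c = 2·arcsin(√a) = 2.92916 rad.
So the angular separation is 167.8°.

167.8°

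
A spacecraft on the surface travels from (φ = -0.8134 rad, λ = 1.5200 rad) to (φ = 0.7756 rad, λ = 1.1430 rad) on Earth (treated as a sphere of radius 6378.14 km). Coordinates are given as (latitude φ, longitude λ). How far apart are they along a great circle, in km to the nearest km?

10355 km

In radians: φ₁ = -0.8134, φ₂ = 0.7756, Δλ = -21.601° = -0.3770 rad.
cos c = sin φ₁ sin φ₂ + cos φ₁ cos φ₂ cos Δλ = (-0.7266)(0.7001) + (0.6870)(0.7140)(0.9298) = -0.05265,
so c = arccos(-0.05265) = 1.62347 rad.
Distance = R·c = 6378.14 × 1.6235 ≈ 10355 km.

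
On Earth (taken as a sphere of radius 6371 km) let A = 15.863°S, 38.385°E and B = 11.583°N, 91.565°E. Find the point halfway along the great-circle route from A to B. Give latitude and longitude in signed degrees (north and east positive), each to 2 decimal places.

-2.39°, 65.24°

The central angle between A and B is δ = 1.0358 rad.
With f = 0.5, the slerp weights are sin((1−f)δ)/sin δ = 0.5755 and sin(fδ)/sin δ = 0.5755.
Weighted sum of the unit vectors: (0.5755)·(0.7540,0.5973,-0.2733) + (0.5755)·(-0.0268,0.9793,0.2008) = (0.4185, 0.9073, -0.0418).
Converting back: φ = atan2(z, √(x²+y²)) = -2.39°, λ = atan2(y, x) = 65.24°.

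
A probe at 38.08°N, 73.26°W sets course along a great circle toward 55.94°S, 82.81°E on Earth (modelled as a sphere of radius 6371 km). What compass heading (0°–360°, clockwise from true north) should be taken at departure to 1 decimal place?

146.0°

Δλ = 156.070° = 2.7239 rad.
y = sin Δλ · cos φ₂ = (0.4056)(0.5601) = 0.2272
x = cos φ₁ sin φ₂ − sin φ₁ cos φ₂ cos Δλ = (0.7872)(-0.8285) − (0.6168)(0.5601)(-0.9140) = -0.3364
θ = atan2(y, x) = 145.97°, so the bearing is 146.0°.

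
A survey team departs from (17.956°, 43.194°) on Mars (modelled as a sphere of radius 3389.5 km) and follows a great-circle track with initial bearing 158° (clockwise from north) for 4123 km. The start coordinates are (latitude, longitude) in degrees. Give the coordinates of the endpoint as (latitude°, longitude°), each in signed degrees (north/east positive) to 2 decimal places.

Angular distance δ = d/R = 4123/3389.5 = 1.21640 rad; initial bearing θ = 2.7576 rad.
sin φ₂ = sin φ₁ cos δ + cos φ₁ sin δ cos θ = (0.3083)(0.3470) + (0.9513)(0.9379)(-0.9272) = -0.7202, so φ₂ = -46.07°.
Δλ = atan2(sin θ sin δ cos φ₁, cos δ − sin φ₁ sin φ₂) = atan2(0.3342, 0.5691) = 30.426°.
λ₂ = 43.194° + 30.426° = 73.62°.

-46.07°, 73.62°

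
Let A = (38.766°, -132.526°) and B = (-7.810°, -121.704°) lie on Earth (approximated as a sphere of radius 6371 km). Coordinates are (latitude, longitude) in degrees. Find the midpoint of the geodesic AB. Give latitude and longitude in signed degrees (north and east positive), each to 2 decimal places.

15.54°, -126.47°

Central angle δ = 0.8317 rad. Interpolating on the sphere with fraction f = 0.5:
P = [sin((1−f)δ)·A + sin(fδ)·B] / sin δ = 0.5466·A + 0.5466·B in Cartesian coordinates,
giving P = (-0.5726, -0.7748, 0.2680), i.e. latitude 15.54°, longitude -126.47°.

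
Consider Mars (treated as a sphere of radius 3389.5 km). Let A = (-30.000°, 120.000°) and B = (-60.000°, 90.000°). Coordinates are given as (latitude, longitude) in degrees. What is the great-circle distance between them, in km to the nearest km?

In radians: φ₁ = -0.5236, φ₂ = -1.0472, Δλ = -30.000° = -0.5236 rad.
cos c = sin φ₁ sin φ₂ + cos φ₁ cos φ₂ cos Δλ = (-0.5000)(-0.8660) + (0.8660)(0.5000)(0.8660) = 0.80801,
so c = arccos(0.80801) = 0.63003 rad.
Distance = R·c = 3389.5 × 0.6300 ≈ 2135 km.

2135 km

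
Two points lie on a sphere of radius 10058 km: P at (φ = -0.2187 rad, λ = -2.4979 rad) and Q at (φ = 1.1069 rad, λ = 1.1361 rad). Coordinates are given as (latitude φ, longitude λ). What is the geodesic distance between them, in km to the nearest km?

In radians: φ₁ = -0.2187, φ₂ = 1.1069, Δλ = -151.787° = -2.6492 rad.
cos c = sin φ₁ sin φ₂ + cos φ₁ cos φ₂ cos Δλ = (-0.2170)(0.8943) + (0.9762)(0.4474)(-0.8812) = -0.57892,
so c = arccos(-0.57892) = 2.18820 rad.
Distance = R·c = 10058 × 2.1882 ≈ 22009 km.

22009 km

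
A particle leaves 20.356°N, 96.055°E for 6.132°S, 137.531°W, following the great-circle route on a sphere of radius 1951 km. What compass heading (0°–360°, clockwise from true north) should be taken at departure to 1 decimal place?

With φ₁ = 0.3553, φ₂ = -0.1070, Δλ = 2.2063 rad, the forward-azimuth formula gives
θ = atan2( sin Δλ cos φ₂ , cos φ₁ sin φ₂ − sin φ₁ cos φ₂ cos Δλ ) = atan2(0.8001, 0.1052) = 82.51°.
So the initial bearing is 82.5°.

82.5°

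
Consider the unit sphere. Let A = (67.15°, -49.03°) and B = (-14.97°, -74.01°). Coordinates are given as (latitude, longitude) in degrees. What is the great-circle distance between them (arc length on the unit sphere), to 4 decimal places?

1.4686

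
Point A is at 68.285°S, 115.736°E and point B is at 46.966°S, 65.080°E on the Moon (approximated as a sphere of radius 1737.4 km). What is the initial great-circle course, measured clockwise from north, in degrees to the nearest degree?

284°

Δλ = -50.656° = -0.8841 rad.
y = sin Δλ · cos φ₂ = (-0.7734)(0.6824) = -0.5278
x = cos φ₁ sin φ₂ − sin φ₁ cos φ₂ cos Δλ = (0.3700)(-0.7309) − (-0.9290)(0.6824)(0.6340) = 0.1315
θ = atan2(y, x) = -76.01°; adding 360° gives 284°.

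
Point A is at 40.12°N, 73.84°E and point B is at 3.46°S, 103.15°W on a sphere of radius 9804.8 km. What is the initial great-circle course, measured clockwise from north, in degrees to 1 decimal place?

Δλ = -176.990° = -3.0891 rad.
y = sin Δλ · cos φ₂ = (-0.0525)(0.9982) = -0.0524
x = cos φ₁ sin φ₂ − sin φ₁ cos φ₂ cos Δλ = (0.7647)(-0.0604) − (0.6444)(0.9982)(-0.9986) = 0.5962
θ = atan2(y, x) = -5.02°; adding 360° gives 355.0°.

355.0°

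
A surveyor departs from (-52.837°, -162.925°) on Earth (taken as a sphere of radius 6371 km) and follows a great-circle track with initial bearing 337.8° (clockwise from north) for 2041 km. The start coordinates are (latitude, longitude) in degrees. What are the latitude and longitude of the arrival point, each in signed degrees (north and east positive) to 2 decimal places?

Angular distance δ = d/R = 2041/6371 = 0.32036 rad; initial bearing θ = 5.8957 rad.
sin φ₂ = sin φ₁ cos δ + cos φ₁ sin δ cos θ = (-0.7969)(0.9491) + (0.6041)(0.3149)(0.9259) = -0.5802, so φ₂ = -35.47°.
Δλ = atan2(sin θ sin δ cos φ₁, cos δ − sin φ₁ sin φ₂) = atan2(-0.0719, 0.4867) = -8.401°.
λ₂ = -162.925° − 8.401° = -171.33°.

-35.47°, -171.33°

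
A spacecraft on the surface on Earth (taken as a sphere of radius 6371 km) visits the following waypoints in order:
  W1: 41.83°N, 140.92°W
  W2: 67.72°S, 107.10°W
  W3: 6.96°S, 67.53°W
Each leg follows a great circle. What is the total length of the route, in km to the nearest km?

19878 km

Leg W1→W2: central angle 1.9632 rad, distance 12507.7 km.
Leg W2→W3: central angle 1.1568 rad, distance 7370.3 km.
Total: 12507.7 + 7370.3 ≈ 19878 km.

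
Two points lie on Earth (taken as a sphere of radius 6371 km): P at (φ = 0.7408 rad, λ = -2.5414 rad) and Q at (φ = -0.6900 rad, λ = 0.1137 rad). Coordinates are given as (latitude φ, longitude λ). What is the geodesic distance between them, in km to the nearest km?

17664 km

With latitudes φ₁ = 42.445°, φ₂ = -39.534° and longitude difference Δλ = 152.126°:
cos c = sin φ₁ sin φ₂ + cos φ₁ cos φ₂ cos Δλ = (0.6749)(-0.6365) + (0.7379)(0.7712)(-0.8840) = -0.93268,
so c = arccos(-0.93268) = 2.77257 rad.
Distance = R·c = 6371 × 2.7726 ≈ 17664 km.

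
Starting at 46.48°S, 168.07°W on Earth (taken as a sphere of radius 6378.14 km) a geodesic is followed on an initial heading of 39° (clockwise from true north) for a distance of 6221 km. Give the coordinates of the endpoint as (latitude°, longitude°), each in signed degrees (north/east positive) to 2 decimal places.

Angular distance δ = d/R = 6221/6378.14 = 0.97536 rad; initial bearing θ = 0.6807 rad.
sin φ₂ = sin φ₁ cos δ + cos φ₁ sin δ cos θ = (-0.7251)(0.5609) + (0.6886)(0.8279)(0.7771) = 0.0363, so φ₂ = 2.08°.
Δλ = atan2(sin θ sin δ cos φ₁, cos δ − sin φ₁ sin φ₂) = atan2(0.3588, 0.5872) = 31.424°.
λ₂ = -168.070° + 31.424° = -136.65°.

2.08°, -136.65°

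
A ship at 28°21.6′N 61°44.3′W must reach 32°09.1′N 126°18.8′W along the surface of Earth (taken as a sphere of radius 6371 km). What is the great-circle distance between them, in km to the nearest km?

Let φ₁ = 0.4950 rad, φ₂ = 0.5612 rad, and Δλ = -1.1270 rad.
Haversine: a = sin²(Δφ/2) + cos φ₁ cos φ₂ sin²(Δλ/2) = 0.0011 + (0.8800)(0.8466)(0.2853) = 0.21368.
Central angle c = 2·arcsin(√a) = 0.96107 rad.
Distance = R·c = 6371 × 0.9611 ≈ 6123 km.

6123 km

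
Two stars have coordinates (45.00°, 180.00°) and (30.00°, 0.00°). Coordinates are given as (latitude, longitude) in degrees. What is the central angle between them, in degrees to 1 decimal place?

Let φ₁ = 0.7854 rad, φ₂ = 0.5236 rad, and Δλ = -3.1416 rad.
cos c = sin φ₁ sin φ₂ + cos φ₁ cos φ₂ cos Δλ = (0.7071)(0.5000) + (0.7071)(0.8660)(-1.0000) = -0.25882,
so c = arccos(-0.25882) = 1.83260 rad.
So the angular separation is 105.0°.

105.0°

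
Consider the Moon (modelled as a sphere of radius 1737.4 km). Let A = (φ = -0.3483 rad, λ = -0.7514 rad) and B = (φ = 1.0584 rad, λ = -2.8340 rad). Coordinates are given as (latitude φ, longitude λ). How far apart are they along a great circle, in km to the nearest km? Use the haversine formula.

With latitudes φ₁ = -19.956°, φ₂ = 60.642° and longitude difference Δλ = -119.324°:
Haversine: a = sin²(Δφ/2) + cos φ₁ cos φ₂ sin²(Δλ/2) = 0.4183 + (0.9400)(0.4903)(0.7449) = 0.76158.
Central angle c = 2·arcsin(√a) = 2.12135 rad.
Distance = R·c = 1737.4 × 2.1213 ≈ 3686 km.

3686 km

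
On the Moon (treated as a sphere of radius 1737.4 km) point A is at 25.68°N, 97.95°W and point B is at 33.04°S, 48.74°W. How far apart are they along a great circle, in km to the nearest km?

2277 km

Let φ₁ = 0.4482 rad, φ₂ = -0.5767 rad, and Δλ = 0.8589 rad.
cos c = sin φ₁ sin φ₂ + cos φ₁ cos φ₂ cos Δλ = (0.4333)(-0.5452) + (0.9012)(0.8383)(0.6533) = 0.25728,
so c = arccos(0.25728) = 1.31059 rad.
Distance = R·c = 1737.4 × 1.3106 ≈ 2277 km.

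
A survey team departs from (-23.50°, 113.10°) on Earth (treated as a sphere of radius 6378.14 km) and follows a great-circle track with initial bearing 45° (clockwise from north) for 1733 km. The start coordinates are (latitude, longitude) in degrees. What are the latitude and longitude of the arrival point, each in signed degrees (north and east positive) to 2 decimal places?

-12.13°, 124.29°

Angular distance δ = d/R = 1733/6378.14 = 0.27171 rad; initial bearing θ = 0.7854 rad.
sin φ₂ = sin φ₁ cos δ + cos φ₁ sin δ cos θ = (-0.3987)(0.9633) + (0.9171)(0.2684)(0.7071) = -0.2101, so φ₂ = -12.13°.
Δλ = atan2(sin θ sin δ cos φ₁, cos δ − sin φ₁ sin φ₂) = atan2(0.1740, 0.8795) = 11.192°.
λ₂ = 113.100° + 11.192° = 124.29°.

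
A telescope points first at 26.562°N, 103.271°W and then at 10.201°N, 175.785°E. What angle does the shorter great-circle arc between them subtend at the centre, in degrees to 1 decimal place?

77.4°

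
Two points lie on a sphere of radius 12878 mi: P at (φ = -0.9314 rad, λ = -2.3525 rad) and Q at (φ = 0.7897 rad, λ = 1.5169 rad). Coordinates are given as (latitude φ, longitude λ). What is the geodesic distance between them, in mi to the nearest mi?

With latitudes φ₁ = -53.365°, φ₂ = 45.246° and longitude difference Δλ = -138.300°:
cos c = sin φ₁ sin φ₂ + cos φ₁ cos φ₂ cos Δλ = (-0.8025)(0.7101) + (0.5967)(0.7041)(-0.7466) = -0.88353,
so c = arccos(-0.88353) = 2.65415 rad.
Distance = R·c = 12878 × 2.6542 ≈ 34180 mi.

34180 mi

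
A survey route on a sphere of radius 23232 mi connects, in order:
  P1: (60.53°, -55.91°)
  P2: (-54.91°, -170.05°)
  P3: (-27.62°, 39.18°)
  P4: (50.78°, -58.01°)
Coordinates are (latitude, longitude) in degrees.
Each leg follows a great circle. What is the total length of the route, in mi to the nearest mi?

Leg P1→P2: central angle 2.5464 rad, distance 59158.0 mi.
Leg P2→P3: central angle 1.6360 rad, distance 38007.4 mi.
Leg P3→P4: central angle 2.0145 rad, distance 46800.8 mi.
Total: 59158.0 + 38007.4 + 46800.8 ≈ 143966 mi.

143966 mi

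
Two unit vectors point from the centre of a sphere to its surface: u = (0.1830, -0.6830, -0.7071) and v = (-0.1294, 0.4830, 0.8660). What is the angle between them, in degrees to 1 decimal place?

u·v = -0.9659; |u| = 1.0000, |v| = 1.0000.
cos θ = (u·v)/(|u||v|) = -0.9659, so θ = 165.0°.

165.0°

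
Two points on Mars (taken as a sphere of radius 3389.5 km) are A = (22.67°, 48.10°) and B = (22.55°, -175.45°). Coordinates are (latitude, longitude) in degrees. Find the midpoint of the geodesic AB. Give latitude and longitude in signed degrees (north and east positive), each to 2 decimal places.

48.31°, 116.39°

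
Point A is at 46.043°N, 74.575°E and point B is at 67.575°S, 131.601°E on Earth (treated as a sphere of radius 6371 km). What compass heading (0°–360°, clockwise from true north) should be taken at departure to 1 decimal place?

With φ₁ = 0.8036, φ₂ = -1.1794, Δλ = 0.9953 rad, the forward-azimuth formula gives
θ = atan2( sin Δλ cos φ₂ , cos φ₁ sin φ₂ − sin φ₁ cos φ₂ cos Δλ ) = atan2(0.3200, -0.7911) = 157.97°.
So the initial bearing is 158.0°.

158.0°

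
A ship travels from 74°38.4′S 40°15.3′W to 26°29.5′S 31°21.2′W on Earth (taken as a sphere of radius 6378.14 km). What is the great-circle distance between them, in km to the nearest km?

Let φ₁ = -1.3027 rad, φ₂ = -0.4624 rad, and Δλ = 0.1554 rad.
Haversine: a = sin²(Δφ/2) + cos φ₁ cos φ₂ sin²(Δλ/2) = 0.1664 + (0.2649)(0.8950)(0.0060) = 0.16783.
Central angle c = 2·arcsin(√a) = 0.84417 rad.
Distance = R·c = 6378.14 × 0.8442 ≈ 5384 km.

5384 km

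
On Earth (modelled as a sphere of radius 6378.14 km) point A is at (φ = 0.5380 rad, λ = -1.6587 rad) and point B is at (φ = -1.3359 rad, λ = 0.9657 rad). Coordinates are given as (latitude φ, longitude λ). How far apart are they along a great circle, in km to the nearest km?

With latitudes φ₁ = 30.825°, φ₂ = -76.541° and longitude difference Δλ = 150.367°:
cos c = sin φ₁ sin φ₂ + cos φ₁ cos φ₂ cos Δλ = (0.5124)(-0.9725) + (0.8587)(0.2327)(-0.8692) = -0.67207,
so c = arccos(-0.67207) = 2.30780 rad.
Distance = R·c = 6378.14 × 2.3078 ≈ 14719 km.

14719 km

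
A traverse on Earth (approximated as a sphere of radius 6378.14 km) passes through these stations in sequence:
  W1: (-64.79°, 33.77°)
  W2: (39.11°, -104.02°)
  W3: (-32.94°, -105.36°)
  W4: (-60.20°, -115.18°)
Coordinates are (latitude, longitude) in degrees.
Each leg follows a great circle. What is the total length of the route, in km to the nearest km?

Leg W1→W2: central angle 2.5244 rad, distance 16101.2 km.
Leg W2→W3: central angle 1.2577 rad, distance 8021.8 km.
Leg W3→W4: central angle 0.4890 rad, distance 3118.6 km.
Total: 16101.2 + 8021.8 + 3118.6 ≈ 27242 km.

27242 km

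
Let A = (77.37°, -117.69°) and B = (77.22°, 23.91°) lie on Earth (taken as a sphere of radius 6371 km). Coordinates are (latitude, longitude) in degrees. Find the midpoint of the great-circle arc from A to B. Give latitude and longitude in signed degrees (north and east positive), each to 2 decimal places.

The central angle between A and B is δ = 0.4184 rad.
With f = 0.5, the slerp weights are sin((1−f)δ)/sin δ = 0.5111 and sin(fδ)/sin δ = 0.5111.
Weighted sum of the unit vectors: (0.5111)·(-0.1016,-0.1936,0.9758) + (0.5111)·(0.2022,0.0897,0.9752) = (0.0514, -0.0531, 0.9973).
Converting back: φ = atan2(z, √(x²+y²)) = 85.76°, λ = atan2(y, x) = -45.93°.

85.76°, -45.93°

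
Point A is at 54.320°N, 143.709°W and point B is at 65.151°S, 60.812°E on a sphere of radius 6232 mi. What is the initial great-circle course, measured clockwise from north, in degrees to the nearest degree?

219°

With φ₁ = 0.9481, φ₂ = -1.1371, Δλ = -2.7136 rad, the forward-azimuth formula gives
θ = atan2( sin Δλ cos φ₂ , cos φ₁ sin φ₂ − sin φ₁ cos φ₂ cos Δλ ) = atan2(-0.1744, -0.2187) = -141.43°.
Adding 360° brings this into [0°, 360°): 219°.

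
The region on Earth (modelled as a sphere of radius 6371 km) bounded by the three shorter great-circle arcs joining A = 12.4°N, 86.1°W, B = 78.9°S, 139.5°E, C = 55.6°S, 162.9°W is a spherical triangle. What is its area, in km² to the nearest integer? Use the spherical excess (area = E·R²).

21329646 km²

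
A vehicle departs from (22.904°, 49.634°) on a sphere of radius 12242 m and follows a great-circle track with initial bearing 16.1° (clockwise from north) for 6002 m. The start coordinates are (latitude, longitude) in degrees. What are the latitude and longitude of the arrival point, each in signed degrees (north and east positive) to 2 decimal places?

49.47°, 61.23°

Angular distance δ = d/R = 6002/12242 = 0.49028 rad; initial bearing θ = 0.2810 rad.
sin φ₂ = sin φ₁ cos δ + cos φ₁ sin δ cos θ = (0.3892)(0.8822) + (0.9212)(0.4709)(0.9608) = 0.7601, so φ₂ = 49.47°.
Δλ = atan2(sin θ sin δ cos φ₁, cos δ − sin φ₁ sin φ₂) = atan2(0.1203, 0.5864) = 11.592°.
λ₂ = 49.634° + 11.592° = 61.23°.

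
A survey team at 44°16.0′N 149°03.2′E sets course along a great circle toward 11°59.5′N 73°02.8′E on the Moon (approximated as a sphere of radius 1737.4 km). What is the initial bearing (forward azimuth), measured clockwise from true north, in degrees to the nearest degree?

With φ₁ = 0.7726, φ₂ = 0.2093, Δλ = -1.3266 rad, the forward-azimuth formula gives
θ = atan2( sin Δλ cos φ₂ , cos φ₁ sin φ₂ − sin φ₁ cos φ₂ cos Δλ ) = atan2(-0.9491, -0.0163) = -90.98°.
Adding 360° brings this into [0°, 360°): 269°.

269°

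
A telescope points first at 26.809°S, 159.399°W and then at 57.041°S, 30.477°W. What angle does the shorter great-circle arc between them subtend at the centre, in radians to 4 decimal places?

1.4974 rad

With latitudes φ₁ = -26.809°, φ₂ = -57.041° and longitude difference Δλ = 128.922°:
cos c = sin φ₁ sin φ₂ + cos φ₁ cos φ₂ cos Δλ = (-0.4510)(-0.8391) + (0.8925)(0.5440)(-0.6283) = 0.07337,
so c = arccos(0.07337) = 1.49736 rad.
So the angular separation is 1.4974 rad.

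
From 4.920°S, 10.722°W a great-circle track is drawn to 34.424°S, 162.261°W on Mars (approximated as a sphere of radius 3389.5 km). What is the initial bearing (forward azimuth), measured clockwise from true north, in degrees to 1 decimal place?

With φ₁ = -0.0859, φ₂ = -0.6008, Δλ = -2.6449 rad, the forward-azimuth formula gives
θ = atan2( sin Δλ cos φ₂ , cos φ₁ sin φ₂ − sin φ₁ cos φ₂ cos Δλ ) = atan2(-0.3931, -0.6254) = -147.85°.
Adding 360° brings this into [0°, 360°): 212.2°.

212.2°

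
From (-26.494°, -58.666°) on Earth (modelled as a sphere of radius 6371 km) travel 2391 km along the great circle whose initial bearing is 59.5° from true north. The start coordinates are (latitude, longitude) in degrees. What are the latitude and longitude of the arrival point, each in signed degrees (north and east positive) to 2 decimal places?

Angular distance δ = d/R = 2391/6371 = 0.37529 rad; initial bearing θ = 1.0385 rad.
sin φ₂ = sin φ₁ cos δ + cos φ₁ sin δ cos θ = (-0.4461)(0.9304) + (0.8950)(0.3665)(0.5075) = -0.2486, so φ₂ = -14.39°.
Δλ = atan2(sin θ sin δ cos φ₁, cos δ − sin φ₁ sin φ₂) = atan2(0.2827, 0.8195) = 19.030°.
λ₂ = -58.666° + 19.030° = -39.64°.

-14.39°, -39.64°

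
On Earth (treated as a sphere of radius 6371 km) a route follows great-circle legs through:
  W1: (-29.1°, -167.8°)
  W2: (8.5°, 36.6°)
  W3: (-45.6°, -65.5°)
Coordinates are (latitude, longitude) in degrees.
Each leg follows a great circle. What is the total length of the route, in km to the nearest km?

Leg W1→W2: central angle 2.6039 rad, distance 16589.2 km.
Leg W2→W3: central angle 1.8242 rad, distance 11621.7 km.
Total: 16589.2 + 11621.7 ≈ 28211 km.

28211 km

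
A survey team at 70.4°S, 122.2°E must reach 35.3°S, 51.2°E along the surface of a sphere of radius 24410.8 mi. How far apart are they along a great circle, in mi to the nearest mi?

21597 mi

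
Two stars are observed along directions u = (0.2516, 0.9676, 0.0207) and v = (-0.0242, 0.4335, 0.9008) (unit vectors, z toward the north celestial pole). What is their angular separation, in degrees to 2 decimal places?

64.40°

u·v = 0.4320; |u| = 1.0000, |v| = 1.0000.
cos θ = (u·v)/(|u||v|) = 0.4320, so θ = 64.40°.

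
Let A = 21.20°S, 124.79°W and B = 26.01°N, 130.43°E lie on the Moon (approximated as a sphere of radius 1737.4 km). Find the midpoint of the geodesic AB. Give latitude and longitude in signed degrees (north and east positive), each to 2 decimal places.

Central angle δ = 1.9523 rad. Interpolating on the sphere with fraction f = 0.5:
P = [sin((1−f)δ)·A + sin(fδ)·B] / sin δ = 0.8925·A + 0.8925·B in Cartesian coordinates,
giving P = (-0.9950, -0.0728, 0.0686), i.e. latitude 3.94°, longitude -175.82°.

3.94°, -175.82°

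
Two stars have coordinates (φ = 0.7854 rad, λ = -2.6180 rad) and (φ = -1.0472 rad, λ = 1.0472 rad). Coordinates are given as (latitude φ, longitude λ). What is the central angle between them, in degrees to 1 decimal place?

156.7°

In radians: φ₁ = 0.7854, φ₂ = -1.0472, Δλ = -150.000° = -2.6180 rad.
cos c = sin φ₁ sin φ₂ + cos φ₁ cos φ₂ cos Δλ = (0.7071)(-0.8660) + (0.7071)(0.5000)(-0.8660) = -0.91856,
so c = arccos(-0.91856) = 2.73521 rad.
So the angular separation is 156.7°.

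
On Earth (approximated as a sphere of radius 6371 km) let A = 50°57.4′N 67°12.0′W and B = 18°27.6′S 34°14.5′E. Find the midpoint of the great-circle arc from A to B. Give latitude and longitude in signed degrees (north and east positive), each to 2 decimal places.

Central angle δ = 1.9438 rad. Interpolating on the sphere with fraction f = 0.5:
P = [sin((1−f)δ)·A + sin(fδ)·B] / sin δ = 0.8870·A + 0.8870·B in Cartesian coordinates,
giving P = (0.9120, -0.0416, 0.4080), i.e. latitude 24.08°, longitude -2.61°.

24.08°, -2.61°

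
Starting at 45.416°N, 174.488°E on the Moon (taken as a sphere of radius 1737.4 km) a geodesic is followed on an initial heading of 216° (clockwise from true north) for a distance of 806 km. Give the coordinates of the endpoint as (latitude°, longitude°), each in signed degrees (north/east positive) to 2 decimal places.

22.51°, 157.95°

Angular distance δ = d/R = 806/1737.4 = 0.46391 rad; initial bearing θ = 3.7699 rad.
sin φ₂ = sin φ₁ cos δ + cos φ₁ sin δ cos θ = (0.7122)(0.8943) + (0.7020)(0.4474)(-0.8090) = 0.3828, so φ₂ = 22.51°.
Δλ = atan2(sin θ sin δ cos φ₁, cos δ − sin φ₁ sin φ₂) = atan2(-0.1846, 0.6216) = -16.541°.
λ₂ = 174.488° − 16.541° = 157.95°.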